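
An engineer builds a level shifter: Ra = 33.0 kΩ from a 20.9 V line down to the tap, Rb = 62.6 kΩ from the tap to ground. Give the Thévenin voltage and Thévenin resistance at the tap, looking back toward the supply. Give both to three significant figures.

V_th = 13.7 V, R_th = 21.6 kΩ

V_th is the open-circuit tap voltage: 20.9 × 62.6/(33.0 + 62.6) = 13.7 V.
With the supply zeroed, Ra and Rb appear in parallel from the tap: R_th = Ra‖Rb = (33.0 × 62.6)/95.60 = 21.6 kΩ.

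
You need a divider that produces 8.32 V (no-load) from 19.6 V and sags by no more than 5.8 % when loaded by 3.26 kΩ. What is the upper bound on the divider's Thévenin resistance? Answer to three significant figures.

R_th ≤ 201 Ω

Loading drop = R_th/(R_th + R_L) ≤ 0.0580, so R_th ≤ R_L · ε/(1−ε) = 3.26 kΩ × 0.0580/0.9420 = 201 Ω.
(Any R1, R2 with R2/(R1+R2) = 0.424 and R1‖R2 ≤ 201 Ω will meet the spec.)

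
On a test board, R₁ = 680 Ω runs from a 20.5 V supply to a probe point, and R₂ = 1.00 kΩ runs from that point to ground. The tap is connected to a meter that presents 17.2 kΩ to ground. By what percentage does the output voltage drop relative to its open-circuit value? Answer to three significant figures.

The divider's output (Thévenin) resistance is R₁‖R₂ = 404.8 Ω.
Fractional drop under load = R_th/(R_th + R_L) = 404.8 / (404.8 + 17200) = 0.02299.
So the output falls by 2.30 %.

2.30 %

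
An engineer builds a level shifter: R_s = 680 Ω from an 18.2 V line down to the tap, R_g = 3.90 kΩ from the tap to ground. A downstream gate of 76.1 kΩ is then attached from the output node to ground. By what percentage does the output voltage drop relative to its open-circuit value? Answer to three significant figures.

The divider's output (Thévenin) resistance is R_s‖R_g = 579.0 Ω.
Fractional drop under load = R_th/(R_th + R_L) = 579.0 / (579.0 + 76100) = 0.007551.
So the output falls by 0.755 %.

0.755 %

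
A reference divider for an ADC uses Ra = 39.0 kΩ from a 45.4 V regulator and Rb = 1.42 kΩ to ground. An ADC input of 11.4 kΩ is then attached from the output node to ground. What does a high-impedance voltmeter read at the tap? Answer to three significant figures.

The load sits in parallel with Rb: Rb‖R_L = (1.42 × 11.4) / (1.42 + 11.4) = 1.263 kΩ.
V_out = 45.4 × 1.263 / (39.0 + 1.263) = 45.4 × 1.263/40.26 = 1.42 V.
(Unloaded it would have been 1.59 V.)

V_out ≈ 1.42 V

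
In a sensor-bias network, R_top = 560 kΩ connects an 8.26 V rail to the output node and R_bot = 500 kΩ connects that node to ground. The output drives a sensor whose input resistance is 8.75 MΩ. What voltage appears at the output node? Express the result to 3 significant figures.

V_out ≈ 3.78 V

The load sits in parallel with R_bot: R_bot‖R_L = (500 × 8750) / (500 + 8750) = 473.0 kΩ.
V_out = 8.26 × 473.0 / (560 + 473.0) = 8.26 × 473.0/1033 = 3.78 V.
(Unloaded it would have been 3.90 V.)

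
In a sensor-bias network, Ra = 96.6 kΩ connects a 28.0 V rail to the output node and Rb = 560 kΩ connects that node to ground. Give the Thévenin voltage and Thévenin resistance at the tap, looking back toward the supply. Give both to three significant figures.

V_th = 23.9 V, R_th = 82.4 kΩ

V_th is the open-circuit tap voltage: 28.0 × 560/(96.6 + 560) = 23.9 V.
With the supply zeroed, Ra and Rb appear in parallel from the tap: R_th = Ra‖Rb = (96.6 × 560)/656.6 = 82.4 kΩ.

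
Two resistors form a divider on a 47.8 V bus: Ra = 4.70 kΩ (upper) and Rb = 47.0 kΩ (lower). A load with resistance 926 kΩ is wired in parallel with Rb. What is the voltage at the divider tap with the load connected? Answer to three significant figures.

V_out ≈ 43.3 V

The load sits in parallel with Rb: Rb‖R_L = (47.0 × 926) / (47.0 + 926) = 44.73 kΩ.
V_out = 47.8 × 44.73 / (4.70 + 44.73) = 47.8 × 44.73/49.43 = 43.3 V.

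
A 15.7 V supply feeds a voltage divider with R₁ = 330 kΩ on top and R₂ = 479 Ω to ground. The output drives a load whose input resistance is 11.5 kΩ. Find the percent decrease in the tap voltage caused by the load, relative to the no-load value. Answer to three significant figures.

3.99 %

The divider's output (Thévenin) resistance is R₁‖R₂ = 478.3 Ω.
Fractional drop under load = R_th/(R_th + R_L) = 478.3 / (478.3 + 11500) = 0.03993.
So the output falls by 3.99 %.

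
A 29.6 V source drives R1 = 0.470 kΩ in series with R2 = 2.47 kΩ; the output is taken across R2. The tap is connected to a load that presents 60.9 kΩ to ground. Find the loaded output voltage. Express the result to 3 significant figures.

The load sits in parallel with R2: R2‖R_L = (2470 × 60900) / (2470 + 60900) = 2374 Ω.
V_out = 29.6 × 2374 / (470 + 2374) = 29.6 × 2374/2844 = 24.7 V.
(Unloaded it would have been 24.9 V.)

V_out ≈ 24.7 V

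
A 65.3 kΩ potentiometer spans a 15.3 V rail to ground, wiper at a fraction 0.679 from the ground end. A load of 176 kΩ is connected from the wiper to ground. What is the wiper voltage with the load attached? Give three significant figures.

V ≈ 9.61 V

The wiper splits the pot into (1−α)R = 20.96 kΩ above and αR = 44.34 kΩ below.
Lower section ‖ load = 35.42 kΩ.
V_wiper = 15.3 × 35.42/(20.96 + 35.42) = 9.61 V.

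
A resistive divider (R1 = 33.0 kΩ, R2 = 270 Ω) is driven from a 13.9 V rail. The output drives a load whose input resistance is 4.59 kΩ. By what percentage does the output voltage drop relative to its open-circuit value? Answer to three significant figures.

5.51 %

The divider's output (Thévenin) resistance is R1‖R2 = 267.8 Ω.
Fractional drop under load = R_th/(R_th + R_L) = 267.8 / (267.8 + 4590) = 0.05513.
So the output falls by 5.51 %.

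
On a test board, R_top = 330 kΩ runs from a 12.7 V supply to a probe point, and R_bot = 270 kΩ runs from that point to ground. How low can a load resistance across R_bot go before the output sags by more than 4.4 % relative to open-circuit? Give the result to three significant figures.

R_L(min) ≈ 3.23 MΩ

Output resistance R_th = R_top‖R_bot = (330 × 270)/600.0 = 148.5 kΩ.
The fractional drop is R_th/(R_th + R_L); requiring this ≤ 0.0440 gives R_L ≥ R_th(1/0.0440 − 1) = 148.5 × 21.73 = 3.23 MΩ.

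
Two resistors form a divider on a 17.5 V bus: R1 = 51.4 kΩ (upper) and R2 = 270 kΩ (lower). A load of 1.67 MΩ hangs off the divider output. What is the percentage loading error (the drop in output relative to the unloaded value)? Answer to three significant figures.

2.52 %

The divider's output (Thévenin) resistance is R1‖R2 = 43.18 kΩ.
Fractional drop under load = R_th/(R_th + R_L) = 43.18 / (43.18 + 1670) = 0.02520.
So the output falls by 2.52 %.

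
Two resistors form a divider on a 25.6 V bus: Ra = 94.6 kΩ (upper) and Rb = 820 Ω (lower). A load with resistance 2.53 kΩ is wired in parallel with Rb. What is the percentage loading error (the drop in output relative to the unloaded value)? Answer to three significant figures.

24.3 %

The divider's output (Thévenin) resistance is Ra‖Rb = 813.0 Ω.
Fractional drop under load = R_th/(R_th + R_L) = 813.0 / (813.0 + 2530) = 0.2432.
So the output falls by 24.3 %.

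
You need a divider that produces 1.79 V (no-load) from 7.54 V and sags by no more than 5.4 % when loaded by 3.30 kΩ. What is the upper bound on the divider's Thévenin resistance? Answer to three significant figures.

R_th ≤ 188 Ω

Loading drop = R_th/(R_th + R_L) ≤ 0.0540, so R_th ≤ R_L · ε/(1−ε) = 3.30 kΩ × 0.0540/0.9460 = 188 Ω.
(Any R1, R2 with R2/(R1+R2) = 0.237 and R1‖R2 ≤ 188 Ω will meet the spec.)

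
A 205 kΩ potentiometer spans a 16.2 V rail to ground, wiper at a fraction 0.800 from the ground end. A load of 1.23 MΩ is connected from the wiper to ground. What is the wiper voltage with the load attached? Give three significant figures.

V ≈ 12.6 V

The wiper splits the pot into (1−α)R = 41.00 kΩ above and αR = 164.0 kΩ below.
Lower section ‖ load = 144.7 kΩ.
V_wiper = 16.2 × 144.7/(41.00 + 144.7) = 12.6 V.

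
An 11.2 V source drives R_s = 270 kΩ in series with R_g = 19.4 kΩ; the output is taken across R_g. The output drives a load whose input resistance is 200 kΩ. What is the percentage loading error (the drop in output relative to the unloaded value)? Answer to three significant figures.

Unloaded V = 11.2 × 19.4/289.4 = 0.75079 V.
Loaded: R_g‖R_L = 17.68 kΩ, giving V = 11.2 × 17.68/287.7 = 0.68849 V.
Drop = (0.75079 − 0.68849) / 0.75079 = 8.30 %.

8.30 %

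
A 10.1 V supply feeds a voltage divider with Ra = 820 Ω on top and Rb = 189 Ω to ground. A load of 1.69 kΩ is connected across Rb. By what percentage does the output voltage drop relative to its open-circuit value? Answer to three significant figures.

8.33 %

Unloaded V = 10.1 × 189/1009 = 1.8919 V.
Loaded: Rb‖R_L = 170.0 Ω, giving V = 10.1 × 170.0/990.0 = 1.7343 V.
Drop = (1.8919 − 1.7343) / 1.8919 = 8.33 %.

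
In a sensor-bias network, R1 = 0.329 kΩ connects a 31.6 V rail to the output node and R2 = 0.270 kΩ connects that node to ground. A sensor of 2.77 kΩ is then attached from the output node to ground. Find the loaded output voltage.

The load sits in parallel with R2: R2‖R_L = (270 × 2770) / (270 + 2770) = 246.0 Ω.
V_out = 31.6 × 246.0 / (329 + 246.0) = 31.6 × 246.0/575.0 = 13.5 V.

V_out ≈ 13.5 V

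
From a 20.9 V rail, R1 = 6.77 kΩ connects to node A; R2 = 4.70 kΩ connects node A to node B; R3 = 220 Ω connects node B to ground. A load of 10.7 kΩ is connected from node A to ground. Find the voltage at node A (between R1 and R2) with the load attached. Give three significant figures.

V ≈ 6.95 V

Below node A the series string R2+R3 = 4920 Ω sits in parallel with the 10700 Ω load: 3370 Ω.
V_A = 20.9 × 3370/(6770 + 3370) = 6.95 V.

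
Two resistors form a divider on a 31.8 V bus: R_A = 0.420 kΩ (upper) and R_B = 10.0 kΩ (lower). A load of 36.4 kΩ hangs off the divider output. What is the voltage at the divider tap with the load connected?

V_out ≈ 30.2 V

The load sits in parallel with R_B: R_B‖R_L = (10000 × 36400) / (10000 + 36400) = 7845 Ω.
V_out = 31.8 × 7845 / (420 + 7845) = 31.8 × 7845/8265 = 30.2 V.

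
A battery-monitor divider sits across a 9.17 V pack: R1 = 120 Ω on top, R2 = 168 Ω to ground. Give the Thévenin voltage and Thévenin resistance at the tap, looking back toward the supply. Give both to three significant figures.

V_th = 5.35 V, R_th = 70.0 Ω

V_th is the open-circuit tap voltage: 9.17 × 168/(120 + 168) = 5.35 V.
With the supply zeroed, R1 and R2 appear in parallel from the tap: R_th = R1‖R2 = (120 × 168)/288.0 = 70.0 Ω.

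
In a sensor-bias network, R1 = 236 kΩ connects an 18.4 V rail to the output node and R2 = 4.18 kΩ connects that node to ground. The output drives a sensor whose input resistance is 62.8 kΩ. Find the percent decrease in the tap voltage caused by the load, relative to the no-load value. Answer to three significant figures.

The divider's output (Thévenin) resistance is R1‖R2 = 4.107 kΩ.
Fractional drop under load = R_th/(R_th + R_L) = 4.107 / (4.107 + 62.8) = 0.06139.
So the output falls by 6.14 %.

6.14 %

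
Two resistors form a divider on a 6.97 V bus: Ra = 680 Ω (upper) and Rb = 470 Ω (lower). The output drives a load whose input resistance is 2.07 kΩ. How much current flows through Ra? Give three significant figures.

I ≈ 6.56 mA

Rb‖R_L = 383.0 Ω, so the source sees Ra + Rb‖R_L = 1063 Ω.
I = 6.97 V / 1063 Ω = 6.56 mA.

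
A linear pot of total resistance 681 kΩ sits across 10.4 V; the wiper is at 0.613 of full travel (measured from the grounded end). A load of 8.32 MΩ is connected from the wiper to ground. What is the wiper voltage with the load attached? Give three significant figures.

The wiper splits the pot into (1−α)R = 263.5 kΩ above and αR = 417.5 kΩ below.
Lower section ‖ load = 397.5 kΩ.
V_wiper = 10.4 × 397.5/(263.5 + 397.5) = 6.25 V.

V ≈ 6.25 V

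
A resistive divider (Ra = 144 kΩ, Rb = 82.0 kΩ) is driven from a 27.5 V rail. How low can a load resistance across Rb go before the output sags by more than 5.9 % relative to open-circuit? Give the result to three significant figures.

Output resistance R_th = Ra‖Rb = (144 × 82.0)/226.0 = 52.25 kΩ.
The fractional drop is R_th/(R_th + R_L); requiring this ≤ 0.0590 gives R_L ≥ R_th(1/0.0590 − 1) = 52.25 × 15.95 = 833 kΩ.

R_L(min) ≈ 833 kΩ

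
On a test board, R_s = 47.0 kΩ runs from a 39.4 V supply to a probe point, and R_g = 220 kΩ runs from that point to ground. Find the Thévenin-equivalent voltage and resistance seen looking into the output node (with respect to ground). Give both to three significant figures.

V_th is the open-circuit tap voltage: 39.4 × 220/(47.0 + 220) = 32.5 V.
With the supply zeroed, R_s and R_g appear in parallel from the tap: R_th = R_s‖R_g = (47.0 × 220)/267.0 = 38.7 kΩ.

V_th = 32.5 V, R_th = 38.7 kΩ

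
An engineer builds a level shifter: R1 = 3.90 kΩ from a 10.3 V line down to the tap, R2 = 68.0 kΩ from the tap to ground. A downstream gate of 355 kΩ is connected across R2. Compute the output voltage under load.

The load sits in parallel with R2: R2‖R_L = (68.0 × 355) / (68.0 + 355) = 57.07 kΩ.
V_out = 10.3 × 57.07 / (3.90 + 57.07) = 10.3 × 57.07/60.97 = 9.64 V.

V_out ≈ 9.64 V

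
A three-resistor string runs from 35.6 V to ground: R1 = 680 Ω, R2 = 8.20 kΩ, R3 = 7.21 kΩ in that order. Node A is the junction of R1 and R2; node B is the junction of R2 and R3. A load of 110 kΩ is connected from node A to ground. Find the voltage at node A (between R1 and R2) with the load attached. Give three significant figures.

V ≈ 33.9 V

Below node A the series string R2+R3 = 15410 Ω sits in parallel with the 110000 Ω load: 13520 Ω.
V_A = 35.6 × 13520/(680 + 13520) = 33.9 V.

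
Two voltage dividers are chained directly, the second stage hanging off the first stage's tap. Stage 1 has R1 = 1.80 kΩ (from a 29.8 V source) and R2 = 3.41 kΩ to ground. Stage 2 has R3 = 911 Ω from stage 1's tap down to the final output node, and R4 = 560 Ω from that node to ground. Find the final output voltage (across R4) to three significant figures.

V_out ≈ 4.12 V

Stage 2 presents R3+R4 = 1471 Ω as a load on stage 1's tap.
Stage 1's lower leg becomes R2‖(R3+R4) = 1028 Ω, so V_mid = 29.8 × 1028/2828 = 10.83 V.
Stage 2 is itself unloaded: V_out = V_mid × R4/(R3+R4) = 10.83 × 560/1471 = 4.12 V.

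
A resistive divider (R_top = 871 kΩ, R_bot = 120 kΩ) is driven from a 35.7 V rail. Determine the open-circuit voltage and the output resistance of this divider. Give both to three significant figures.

V_th is the open-circuit tap voltage: 35.7 × 120/(871 + 120) = 4.32 V.
With the supply zeroed, R_top and R_bot appear in parallel from the tap: R_th = R_top‖R_bot = (871 × 120)/991.0 = 105 kΩ.

V_th = 4.32 V, R_th = 105 kΩ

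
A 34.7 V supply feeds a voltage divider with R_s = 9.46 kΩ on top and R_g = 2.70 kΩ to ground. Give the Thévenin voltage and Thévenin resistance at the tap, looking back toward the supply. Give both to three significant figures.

V_th is the open-circuit tap voltage: 34.7 × 2.70/(9.46 + 2.70) = 7.70 V.
With the supply zeroed, R_s and R_g appear in parallel from the tap: R_th = R_s‖R_g = (9.46 × 2.70)/12.16 = 2.10 kΩ.

V_th = 7.70 V, R_th = 2.10 kΩ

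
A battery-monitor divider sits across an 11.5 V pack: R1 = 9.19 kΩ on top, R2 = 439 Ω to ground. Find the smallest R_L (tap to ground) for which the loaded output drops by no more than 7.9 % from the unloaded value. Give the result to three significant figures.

R_L(min) ≈ 4.88 kΩ

Output resistance R_th = R1‖R2 = (9190 × 439)/9629 = 419.0 Ω.
The fractional drop is R_th/(R_th + R_L); requiring this ≤ 0.0790 gives R_L ≥ R_th(1/0.0790 − 1) = 419.0 × 11.66 = 4.88 kΩ.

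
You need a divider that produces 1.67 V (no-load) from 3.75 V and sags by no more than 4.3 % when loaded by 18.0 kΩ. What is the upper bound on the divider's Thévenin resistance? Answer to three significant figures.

Loading drop = R_th/(R_th + R_L) ≤ 0.0430, so R_th ≤ R_L · ε/(1−ε) = 18.0 kΩ × 0.0430/0.9570 = 809 Ω.

R_th ≤ 809 Ω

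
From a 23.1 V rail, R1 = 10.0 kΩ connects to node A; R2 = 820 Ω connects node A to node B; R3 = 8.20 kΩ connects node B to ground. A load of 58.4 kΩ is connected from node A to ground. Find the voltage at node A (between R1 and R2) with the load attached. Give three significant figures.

Below node A the series string R2+R3 = 9020 Ω sits in parallel with the 58400 Ω load: 7813 Ω.
V_A = 23.1 × 7813/(10000 + 7813) = 10.1 V.

V ≈ 10.1 V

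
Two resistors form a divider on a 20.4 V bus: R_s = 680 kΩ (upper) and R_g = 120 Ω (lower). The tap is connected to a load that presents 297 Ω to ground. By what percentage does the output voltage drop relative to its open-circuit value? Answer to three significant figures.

28.8 %

The divider's output (Thévenin) resistance is R_s‖R_g = 120.0 Ω.
Fractional drop under load = R_th/(R_th + R_L) = 120.0 / (120.0 + 297) = 0.2877.
So the output falls by 28.8 %.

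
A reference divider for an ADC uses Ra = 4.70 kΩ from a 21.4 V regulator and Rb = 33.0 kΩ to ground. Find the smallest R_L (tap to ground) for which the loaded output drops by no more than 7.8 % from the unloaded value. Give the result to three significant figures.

R_L(min) ≈ 48.6 kΩ

Output resistance R_th = Ra‖Rb = (4.70 × 33.0)/37.70 = 4.114 kΩ.
The fractional drop is R_th/(R_th + R_L); requiring this ≤ 0.0780 gives R_L ≥ R_th(1/0.0780 − 1) = 4.114 × 11.82 = 48.6 kΩ.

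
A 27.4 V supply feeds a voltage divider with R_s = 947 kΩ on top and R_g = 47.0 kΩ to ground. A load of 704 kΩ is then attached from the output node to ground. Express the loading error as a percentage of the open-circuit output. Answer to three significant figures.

The divider's output (Thévenin) resistance is R_s‖R_g = 44.78 kΩ.
Fractional drop under load = R_th/(R_th + R_L) = 44.78 / (44.78 + 704) = 0.05980.
So the output falls by 5.98 %.

5.98 %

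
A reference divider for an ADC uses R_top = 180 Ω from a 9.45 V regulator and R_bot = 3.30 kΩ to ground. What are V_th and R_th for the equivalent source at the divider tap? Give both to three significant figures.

V_th = 8.96 V, R_th = 171 Ω

V_th is the open-circuit tap voltage: 9.45 × 3300/(180 + 3300) = 8.96 V.
With the supply zeroed, R_top and R_bot appear in parallel from the tap: R_th = R_top‖R_bot = (180 × 3300)/3480 = 171 Ω.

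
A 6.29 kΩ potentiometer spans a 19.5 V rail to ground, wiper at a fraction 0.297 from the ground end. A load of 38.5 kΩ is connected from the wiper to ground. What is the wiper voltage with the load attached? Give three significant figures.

The wiper splits the pot into (1−α)R = 4.422 kΩ above and αR = 1.868 kΩ below.
Lower section ‖ load = 1.782 kΩ.
V_wiper = 19.5 × 1.782/(4.422 + 1.782) = 5.60 V.

V ≈ 5.60 V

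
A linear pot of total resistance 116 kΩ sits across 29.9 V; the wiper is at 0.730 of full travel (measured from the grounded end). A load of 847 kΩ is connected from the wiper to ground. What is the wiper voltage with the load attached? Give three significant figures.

The wiper splits the pot into (1−α)R = 31.32 kΩ above and αR = 84.68 kΩ below.
Lower section ‖ load = 76.98 kΩ.
V_wiper = 29.9 × 76.98/(31.32 + 76.98) = 21.3 V.

V ≈ 21.3 V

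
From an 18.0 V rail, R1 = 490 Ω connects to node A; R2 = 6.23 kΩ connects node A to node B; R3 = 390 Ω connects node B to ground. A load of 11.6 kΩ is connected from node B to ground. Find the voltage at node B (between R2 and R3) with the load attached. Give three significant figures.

At node B, R3 is in parallel with the load: R3‖R_L = 377.3 Ω.
Below node A the resistance is R2 + (R3‖R_L) = 6607 Ω, so V_A = 18.0 × 6607/7097 = 16.76 V.
Then V_B = V_A × (R3‖R_L)/(R2 + R3‖R_L) = 16.76 × 377.3/6607 = 0.957 V.

V ≈ 0.957 V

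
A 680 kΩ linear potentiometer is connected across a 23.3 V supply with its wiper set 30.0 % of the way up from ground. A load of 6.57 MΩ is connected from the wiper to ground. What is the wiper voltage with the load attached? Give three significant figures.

V ≈ 6.84 V

The wiper splits the pot into (1−α)R = 476.0 kΩ above and αR = 204.0 kΩ below.
Lower section ‖ load = 197.9 kΩ.
V_wiper = 23.3 × 197.9/(476.0 + 197.9) = 6.84 V.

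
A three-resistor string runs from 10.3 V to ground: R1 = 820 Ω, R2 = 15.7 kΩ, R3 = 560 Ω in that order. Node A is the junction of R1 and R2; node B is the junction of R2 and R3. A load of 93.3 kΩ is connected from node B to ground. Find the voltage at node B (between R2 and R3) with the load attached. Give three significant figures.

At node B, R3 is in parallel with the load: R3‖R_L = 556.7 Ω.
Below node A the resistance is R2 + (R3‖R_L) = 16260 Ω, so V_A = 10.3 × 16260/17080 = 9.805 V.
Then V_B = V_A × (R3‖R_L)/(R2 + R3‖R_L) = 9.805 × 556.7/16260 = 0.336 V.

V ≈ 0.336 V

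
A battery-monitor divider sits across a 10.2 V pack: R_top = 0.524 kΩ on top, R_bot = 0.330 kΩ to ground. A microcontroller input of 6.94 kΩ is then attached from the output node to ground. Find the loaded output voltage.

V_out ≈ 3.83 V

The load sits in parallel with R_bot: R_bot‖R_L = (330 × 6940) / (330 + 6940) = 315.0 Ω.
V_out = 10.2 × 315.0 / (524 + 315.0) = 10.2 × 315.0/839.0 = 3.83 V.
(Unloaded it would have been 3.94 V.)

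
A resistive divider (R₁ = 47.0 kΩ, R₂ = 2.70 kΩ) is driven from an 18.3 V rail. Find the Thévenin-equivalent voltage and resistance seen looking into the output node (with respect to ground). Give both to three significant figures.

V_th = 0.994 V, R_th = 2.55 kΩ

V_th is the open-circuit tap voltage: 18.3 × 2.70/(47.0 + 2.70) = 0.994 V.
With the supply zeroed, R₁ and R₂ appear in parallel from the tap: R_th = R₁‖R₂ = (47.0 × 2.70)/49.70 = 2.55 kΩ.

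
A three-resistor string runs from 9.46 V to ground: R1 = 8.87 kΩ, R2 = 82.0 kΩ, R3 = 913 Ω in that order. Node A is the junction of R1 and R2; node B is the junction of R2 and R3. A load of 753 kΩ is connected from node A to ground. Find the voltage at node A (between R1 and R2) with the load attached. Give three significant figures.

Below node A the series string R2+R3 = 82910 Ω sits in parallel with the 753000 Ω load: 74690 Ω.
V_A = 9.46 × 74690/(8870 + 74690) = 8.46 V.

V ≈ 8.46 V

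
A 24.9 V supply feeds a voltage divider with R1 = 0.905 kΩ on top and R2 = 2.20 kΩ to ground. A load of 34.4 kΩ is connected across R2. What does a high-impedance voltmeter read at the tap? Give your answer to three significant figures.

V_out ≈ 17.3 V

The load sits in parallel with R2: R2‖R_L = (2200 × 34400) / (2200 + 34400) = 2068 Ω.
V_out = 24.9 × 2068 / (905 + 2068) = 24.9 × 2068/2973 = 17.3 V.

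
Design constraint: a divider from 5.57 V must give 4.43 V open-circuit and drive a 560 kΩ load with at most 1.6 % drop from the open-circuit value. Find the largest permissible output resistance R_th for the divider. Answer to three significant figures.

R_th ≤ 9.11 kΩ

Loading drop = R_th/(R_th + R_L) ≤ 0.0160, so R_th ≤ R_L · ε/(1−ε) = 560 kΩ × 0.0160/0.9840 = 9.11 kΩ.
(Any R1, R2 with R2/(R1+R2) = 0.795 and R1‖R2 ≤ 9.11 kΩ will meet the spec.)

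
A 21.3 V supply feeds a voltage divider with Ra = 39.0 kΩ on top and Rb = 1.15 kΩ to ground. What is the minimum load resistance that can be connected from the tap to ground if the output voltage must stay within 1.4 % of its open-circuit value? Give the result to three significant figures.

R_L(min) ≈ 78.7 kΩ

Output resistance R_th = Ra‖Rb = (39.0 × 1.15)/40.15 = 1.117 kΩ.
The fractional drop is R_th/(R_th + R_L); requiring this ≤ 0.0140 gives R_L ≥ R_th(1/0.0140 − 1) = 1.117 × 70.43 = 78.7 kΩ.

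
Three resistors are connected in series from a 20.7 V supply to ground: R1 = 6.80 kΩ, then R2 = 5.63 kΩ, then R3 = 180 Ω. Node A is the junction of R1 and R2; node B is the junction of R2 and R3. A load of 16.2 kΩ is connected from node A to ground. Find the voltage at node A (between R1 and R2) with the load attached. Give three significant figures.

Below node A the series string R2+R3 = 5810 Ω sits in parallel with the 16200 Ω load: 4276 Ω.
V_A = 20.7 × 4276/(6800 + 4276) = 7.99 V.

V ≈ 7.99 V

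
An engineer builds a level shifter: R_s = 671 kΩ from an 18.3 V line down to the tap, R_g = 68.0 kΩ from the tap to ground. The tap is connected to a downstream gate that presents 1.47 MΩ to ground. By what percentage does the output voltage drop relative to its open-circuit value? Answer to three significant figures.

The divider's output (Thévenin) resistance is R_s‖R_g = 61.74 kΩ.
Fractional drop under load = R_th/(R_th + R_L) = 61.74 / (61.74 + 1470) = 0.04031.
So the output falls by 4.03 %.

4.03 %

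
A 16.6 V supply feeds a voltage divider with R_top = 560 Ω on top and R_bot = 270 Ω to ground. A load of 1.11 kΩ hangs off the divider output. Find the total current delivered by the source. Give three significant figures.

R_bot‖R_L = 217.2 Ω, so the source sees R_top + R_bot‖R_L = 777.2 Ω.
I = 16.6 V / 777.2 Ω = 21.4 mA.

I ≈ 21.4 mA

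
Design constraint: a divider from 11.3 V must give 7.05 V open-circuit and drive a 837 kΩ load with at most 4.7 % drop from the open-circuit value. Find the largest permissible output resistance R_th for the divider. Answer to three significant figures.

Loading drop = R_th/(R_th + R_L) ≤ 0.0470, so R_th ≤ R_L · ε/(1−ε) = 837 kΩ × 0.0470/0.9530 = 41.3 kΩ.
(Any R1, R2 with R2/(R1+R2) = 0.624 and R1‖R2 ≤ 41.3 kΩ will meet the spec.)

R_th ≤ 41.3 kΩ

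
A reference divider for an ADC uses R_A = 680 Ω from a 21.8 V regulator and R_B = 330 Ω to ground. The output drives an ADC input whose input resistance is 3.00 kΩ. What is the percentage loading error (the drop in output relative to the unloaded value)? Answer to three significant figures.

The divider's output (Thévenin) resistance is R_A‖R_B = 222.2 Ω.
Fractional drop under load = R_th/(R_th + R_L) = 222.2 / (222.2 + 3000) = 0.06895.
So the output falls by 6.90 %.

6.90 %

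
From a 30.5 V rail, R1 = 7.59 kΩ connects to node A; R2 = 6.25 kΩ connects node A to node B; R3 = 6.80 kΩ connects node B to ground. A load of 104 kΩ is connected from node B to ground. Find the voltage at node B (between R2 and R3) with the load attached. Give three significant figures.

V ≈ 9.63 V

At node B, R3 is in parallel with the load: R3‖R_L = 6.383 kΩ.
Below node A the resistance is R2 + (R3‖R_L) = 12.63 kΩ, so V_A = 30.5 × 12.63/20.22 = 19.05 V.
Then V_B = V_A × (R3‖R_L)/(R2 + R3‖R_L) = 19.05 × 6.383/12.63 = 9.63 V.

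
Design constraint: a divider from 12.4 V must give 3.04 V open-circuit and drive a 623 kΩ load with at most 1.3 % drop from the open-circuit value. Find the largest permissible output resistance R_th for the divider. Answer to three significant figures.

R_th ≤ 8.21 kΩ

Loading drop = R_th/(R_th + R_L) ≤ 0.0130, so R_th ≤ R_L · ε/(1−ε) = 623 kΩ × 0.0130/0.9870 = 8.21 kΩ.
(Any R1, R2 with R2/(R1+R2) = 0.245 and R1‖R2 ≤ 8.21 kΩ will meet the spec.)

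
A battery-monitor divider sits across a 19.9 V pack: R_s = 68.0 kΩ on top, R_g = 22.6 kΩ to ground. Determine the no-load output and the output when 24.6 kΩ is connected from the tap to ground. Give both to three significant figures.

Open-circuit: V = 19.9 × 22.6/(68.0 + 22.6) = 4.96 V.
With the load, R_g becomes R_g‖R_L = 11.78 kΩ, so V = 19.9 × 11.78/79.78 = 2.94 V.

Unloaded: 4.96 V; loaded: 2.94 V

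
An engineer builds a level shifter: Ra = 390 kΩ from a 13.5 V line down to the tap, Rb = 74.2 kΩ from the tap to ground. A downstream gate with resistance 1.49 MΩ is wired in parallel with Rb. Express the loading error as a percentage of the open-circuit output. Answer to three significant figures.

4.02 %

The divider's output (Thévenin) resistance is Ra‖Rb = 62.34 kΩ.
Fractional drop under load = R_th/(R_th + R_L) = 62.34 / (62.34 + 1490) = 0.04016.
So the output falls by 4.02 %.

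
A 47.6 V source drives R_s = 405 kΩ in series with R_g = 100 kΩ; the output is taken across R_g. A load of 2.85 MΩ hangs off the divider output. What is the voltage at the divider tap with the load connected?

The load sits in parallel with R_g: R_g‖R_L = (100 × 2850) / (100 + 2850) = 96.61 kΩ.
V_out = 47.6 × 96.61 / (405 + 96.61) = 47.6 × 96.61/501.6 = 9.17 V.
(Unloaded it would have been 9.43 V.)

V_out ≈ 9.17 V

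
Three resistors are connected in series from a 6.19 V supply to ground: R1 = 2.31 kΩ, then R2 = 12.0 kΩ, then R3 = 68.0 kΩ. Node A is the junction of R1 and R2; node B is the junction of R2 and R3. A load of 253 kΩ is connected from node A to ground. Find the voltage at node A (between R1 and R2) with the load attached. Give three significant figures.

Below node A the series string R2+R3 = 80.00 kΩ sits in parallel with the 253 kΩ load: 60.78 kΩ.
V_A = 6.19 × 60.78/(2.31 + 60.78) = 5.96 V.

V ≈ 5.96 V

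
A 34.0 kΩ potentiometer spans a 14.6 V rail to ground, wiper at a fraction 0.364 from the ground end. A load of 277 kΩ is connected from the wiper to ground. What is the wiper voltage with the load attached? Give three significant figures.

V ≈ 5.17 V

The wiper splits the pot into (1−α)R = 21.62 kΩ above and αR = 12.38 kΩ below.
Lower section ‖ load = 11.85 kΩ.
V_wiper = 14.6 × 11.85/(21.62 + 11.85) = 5.17 V.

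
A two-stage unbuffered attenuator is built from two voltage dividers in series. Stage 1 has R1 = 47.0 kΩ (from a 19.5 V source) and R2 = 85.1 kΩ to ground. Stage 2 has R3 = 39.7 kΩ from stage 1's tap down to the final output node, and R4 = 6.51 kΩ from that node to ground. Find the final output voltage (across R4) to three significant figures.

Stage 2 presents R3+R4 = 46.21 kΩ as a load on stage 1's tap.
Stage 1's lower leg becomes R2‖(R3+R4) = 29.95 kΩ, so V_mid = 19.5 × 29.95/76.95 = 7.589 V.
Stage 2 is itself unloaded: V_out = V_mid × R4/(R3+R4) = 7.589 × 6.51/46.21 = 1.07 V.

V_out ≈ 1.07 V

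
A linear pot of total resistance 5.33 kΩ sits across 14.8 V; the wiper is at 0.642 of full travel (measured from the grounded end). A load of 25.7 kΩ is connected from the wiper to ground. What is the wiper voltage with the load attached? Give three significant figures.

V ≈ 9.07 V

The wiper splits the pot into (1−α)R = 1.908 kΩ above and αR = 3.422 kΩ below.
Lower section ‖ load = 3.020 kΩ.
V_wiper = 14.8 × 3.020/(1.908 + 3.020) = 9.07 V.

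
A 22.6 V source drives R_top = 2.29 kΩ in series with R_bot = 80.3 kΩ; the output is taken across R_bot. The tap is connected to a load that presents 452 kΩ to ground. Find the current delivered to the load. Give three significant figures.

R_bot‖R_L = 68.19 kΩ; V_out = 22.6 × 68.19/70.48 = 21.87 V.
I_L = V_out / R_L = 21.87 / 452 kΩ = 0.0484 mA.

I_L ≈ 0.0484 mA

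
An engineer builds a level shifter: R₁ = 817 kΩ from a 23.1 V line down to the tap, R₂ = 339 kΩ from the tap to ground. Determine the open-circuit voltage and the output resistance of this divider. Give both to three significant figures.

V_th = 6.77 V, R_th = 240 kΩ

V_th is the open-circuit tap voltage: 23.1 × 339/(817 + 339) = 6.77 V.
With the supply zeroed, R₁ and R₂ appear in parallel from the tap: R_th = R₁‖R₂ = (817 × 339)/1156 = 240 kΩ.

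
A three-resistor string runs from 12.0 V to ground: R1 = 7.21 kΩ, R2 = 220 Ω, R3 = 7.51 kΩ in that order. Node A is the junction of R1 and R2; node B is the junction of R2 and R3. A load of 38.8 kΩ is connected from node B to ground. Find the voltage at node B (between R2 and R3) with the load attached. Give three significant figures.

V ≈ 5.50 V

At node B, R3 is in parallel with the load: R3‖R_L = 6292 Ω.
Below node A the resistance is R2 + (R3‖R_L) = 6512 Ω, so V_A = 12.0 × 6512/13720 = 5.695 V.
Then V_B = V_A × (R3‖R_L)/(R2 + R3‖R_L) = 5.695 × 6292/6512 = 5.50 V.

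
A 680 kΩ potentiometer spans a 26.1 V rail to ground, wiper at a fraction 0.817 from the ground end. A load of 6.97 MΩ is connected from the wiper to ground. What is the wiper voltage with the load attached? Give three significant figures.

The wiper splits the pot into (1−α)R = 124.4 kΩ above and αR = 555.6 kΩ below.
Lower section ‖ load = 514.5 kΩ.
V_wiper = 26.1 × 514.5/(124.4 + 514.5) = 21.0 V.

V ≈ 21.0 V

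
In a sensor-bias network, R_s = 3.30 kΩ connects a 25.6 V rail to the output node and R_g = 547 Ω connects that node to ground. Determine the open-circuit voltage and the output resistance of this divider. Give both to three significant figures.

V_th = 3.64 V, R_th = 469 Ω

V_th is the open-circuit tap voltage: 25.6 × 547/(3300 + 547) = 3.64 V.
With the supply zeroed, R_s and R_g appear in parallel from the tap: R_th = R_s‖R_g = (3300 × 547)/3847 = 469 Ω.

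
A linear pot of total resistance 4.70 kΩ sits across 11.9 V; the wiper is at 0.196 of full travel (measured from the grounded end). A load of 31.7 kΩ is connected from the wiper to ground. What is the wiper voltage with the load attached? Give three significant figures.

V ≈ 2.28 V

The wiper splits the pot into (1−α)R = 3779 Ω above and αR = 921.2 Ω below.
Lower section ‖ load = 895.2 Ω.
V_wiper = 11.9 × 895.2/(3779 + 895.2) = 2.28 V.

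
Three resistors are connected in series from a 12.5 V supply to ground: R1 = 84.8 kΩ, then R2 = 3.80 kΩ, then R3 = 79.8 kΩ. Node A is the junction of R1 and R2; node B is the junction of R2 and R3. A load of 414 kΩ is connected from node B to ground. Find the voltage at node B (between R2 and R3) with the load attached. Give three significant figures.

V ≈ 5.38 V

At node B, R3 is in parallel with the load: R3‖R_L = 66.90 kΩ.
Below node A the resistance is R2 + (R3‖R_L) = 70.70 kΩ, so V_A = 12.5 × 70.70/155.5 = 5.683 V.
Then V_B = V_A × (R3‖R_L)/(R2 + R3‖R_L) = 5.683 × 66.90/70.70 = 5.38 V.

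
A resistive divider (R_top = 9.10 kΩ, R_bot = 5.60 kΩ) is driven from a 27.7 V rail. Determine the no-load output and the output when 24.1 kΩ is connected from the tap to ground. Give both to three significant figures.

Open-circuit: V = 27.7 × 5.60/(9.10 + 5.60) = 10.6 V.
With the load, R_bot becomes R_bot‖R_L = 4.544 kΩ, so V = 27.7 × 4.544/13.64 = 9.23 V.

Unloaded: 10.6 V; loaded: 9.23 V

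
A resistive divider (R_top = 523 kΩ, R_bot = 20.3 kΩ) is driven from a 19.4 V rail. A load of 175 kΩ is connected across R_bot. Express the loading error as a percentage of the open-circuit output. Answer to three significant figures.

The divider's output (Thévenin) resistance is R_top‖R_bot = 19.54 kΩ.
Fractional drop under load = R_th/(R_th + R_L) = 19.54 / (19.54 + 175) = 0.1004.
So the output falls by 10.0 %.

10.0 %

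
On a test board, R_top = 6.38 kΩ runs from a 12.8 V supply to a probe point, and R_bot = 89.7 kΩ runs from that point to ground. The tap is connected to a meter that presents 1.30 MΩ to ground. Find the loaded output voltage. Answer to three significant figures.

The load sits in parallel with R_bot: R_bot‖R_L = (89.7 × 1300) / (89.7 + 1300) = 83.91 kΩ.
V_out = 12.8 × 83.91 / (6.38 + 83.91) = 12.8 × 83.91/90.29 = 11.9 V.
(Unloaded it would have been 12.0 V.)

V_out ≈ 11.9 V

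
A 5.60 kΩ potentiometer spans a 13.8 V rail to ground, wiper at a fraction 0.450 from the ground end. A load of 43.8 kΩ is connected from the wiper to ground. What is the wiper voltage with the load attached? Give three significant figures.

V ≈ 6.02 V

The wiper splits the pot into (1−α)R = 3.080 kΩ above and αR = 2.520 kΩ below.
Lower section ‖ load = 2.383 kΩ.
V_wiper = 13.8 × 2.383/(3.080 + 2.383) = 6.02 V.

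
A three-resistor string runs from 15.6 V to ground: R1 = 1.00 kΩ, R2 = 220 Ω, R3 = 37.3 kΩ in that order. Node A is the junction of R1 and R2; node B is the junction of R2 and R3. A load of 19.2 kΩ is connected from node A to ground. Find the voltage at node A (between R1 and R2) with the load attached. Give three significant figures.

Below node A the series string R2+R3 = 37520 Ω sits in parallel with the 19200 Ω load: 12700 Ω.
V_A = 15.6 × 12700/(1000 + 12700) = 14.5 V.

V ≈ 14.5 V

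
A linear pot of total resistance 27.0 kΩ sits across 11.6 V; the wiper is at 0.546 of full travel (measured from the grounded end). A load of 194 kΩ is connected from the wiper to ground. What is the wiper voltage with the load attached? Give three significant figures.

The wiper splits the pot into (1−α)R = 12.26 kΩ above and αR = 14.74 kΩ below.
Lower section ‖ load = 13.70 kΩ.
V_wiper = 11.6 × 13.70/(12.26 + 13.70) = 6.12 V.

V ≈ 6.12 V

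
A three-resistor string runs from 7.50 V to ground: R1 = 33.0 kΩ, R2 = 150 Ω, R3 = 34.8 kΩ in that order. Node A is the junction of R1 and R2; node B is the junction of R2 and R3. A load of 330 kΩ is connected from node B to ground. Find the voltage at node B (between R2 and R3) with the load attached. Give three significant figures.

At node B, R3 is in parallel with the load: R3‖R_L = 31480 Ω.
Below node A the resistance is R2 + (R3‖R_L) = 31630 Ω, so V_A = 7.50 × 31630/64630 = 3.671 V.
Then V_B = V_A × (R3‖R_L)/(R2 + R3‖R_L) = 3.671 × 31480/31630 = 3.65 V.

V ≈ 3.65 V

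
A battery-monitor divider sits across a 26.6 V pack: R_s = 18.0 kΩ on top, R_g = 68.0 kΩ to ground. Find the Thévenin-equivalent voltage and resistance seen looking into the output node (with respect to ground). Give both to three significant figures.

V_th is the open-circuit tap voltage: 26.6 × 68.0/(18.0 + 68.0) = 21.0 V.
With the supply zeroed, R_s and R_g appear in parallel from the tap: R_th = R_s‖R_g = (18.0 × 68.0)/86.00 = 14.2 kΩ.

V_th = 21.0 V, R_th = 14.2 kΩ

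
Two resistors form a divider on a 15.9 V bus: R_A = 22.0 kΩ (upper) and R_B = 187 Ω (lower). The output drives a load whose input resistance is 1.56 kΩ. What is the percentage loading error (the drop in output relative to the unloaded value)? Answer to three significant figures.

The divider's output (Thévenin) resistance is R_A‖R_B = 185.4 Ω.
Fractional drop under load = R_th/(R_th + R_L) = 185.4 / (185.4 + 1560) = 0.1062.
So the output falls by 10.6 %.

10.6 %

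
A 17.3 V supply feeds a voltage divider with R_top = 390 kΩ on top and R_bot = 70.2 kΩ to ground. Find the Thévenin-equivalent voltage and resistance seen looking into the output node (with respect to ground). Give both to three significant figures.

V_th is the open-circuit tap voltage: 17.3 × 70.2/(390 + 70.2) = 2.64 V.
With the supply zeroed, R_top and R_bot appear in parallel from the tap: R_th = R_top‖R_bot = (390 × 70.2)/460.2 = 59.5 kΩ.

V_th = 2.64 V, R_th = 59.5 kΩ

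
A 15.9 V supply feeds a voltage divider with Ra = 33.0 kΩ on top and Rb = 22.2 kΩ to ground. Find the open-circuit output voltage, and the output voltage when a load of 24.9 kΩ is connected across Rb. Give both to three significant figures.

Open-circuit: V = 15.9 × 22.2/(33.0 + 22.2) = 6.39 V.
With the load, Rb becomes Rb‖R_L = 11.74 kΩ, so V = 15.9 × 11.74/44.74 = 4.17 V.

Unloaded: 6.39 V; loaded: 4.17 V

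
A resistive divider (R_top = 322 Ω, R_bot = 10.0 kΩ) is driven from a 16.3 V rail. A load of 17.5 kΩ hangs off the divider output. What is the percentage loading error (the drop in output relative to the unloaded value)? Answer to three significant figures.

1.75 %

The divider's output (Thévenin) resistance is R_top‖R_bot = 312.0 Ω.
Fractional drop under load = R_th/(R_th + R_L) = 312.0 / (312.0 + 17500) = 0.01751.
So the output falls by 1.75 %.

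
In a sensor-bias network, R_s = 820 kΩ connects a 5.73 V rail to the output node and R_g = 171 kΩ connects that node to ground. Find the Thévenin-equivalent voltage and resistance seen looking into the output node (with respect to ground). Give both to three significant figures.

V_th = 0.989 V, R_th = 141 kΩ

V_th is the open-circuit tap voltage: 5.73 × 171/(820 + 171) = 0.989 V.
With the supply zeroed, R_s and R_g appear in parallel from the tap: R_th = R_s‖R_g = (820 × 171)/991.0 = 141 kΩ.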